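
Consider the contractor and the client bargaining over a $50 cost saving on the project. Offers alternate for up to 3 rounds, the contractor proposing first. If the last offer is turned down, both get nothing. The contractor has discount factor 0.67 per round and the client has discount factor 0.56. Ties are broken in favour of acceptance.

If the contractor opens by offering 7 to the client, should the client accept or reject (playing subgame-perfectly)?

Work out the client's continuation value if the offer is rejected.
Round 3 (the contractor proposes): the client will accept anything ≥ 0, so the contractor offers 0 and keeps 50.
Round 2 (the client proposes): the contractor can get 50 next round, worth 0.67 × 50 = 33.5 now; the client offers that and keeps 16.5.
So by rejecting in round 1, the client gets 16.5 next round, worth 0.56 × 16.5 = 9.24 now.
Offer 7 < 9.24, so the client rejects.

Reject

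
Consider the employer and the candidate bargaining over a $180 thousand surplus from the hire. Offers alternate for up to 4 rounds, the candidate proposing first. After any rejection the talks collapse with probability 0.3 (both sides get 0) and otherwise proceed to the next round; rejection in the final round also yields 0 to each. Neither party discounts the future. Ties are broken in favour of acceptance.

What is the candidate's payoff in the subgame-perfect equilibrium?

80.46

By backward induction:
Round 4 (the employer proposes): the candidate will accept anything ≥ 0, so the employer offers 0 and keeps 180.
Round 3 (the candidate proposes): rejecting gives the employer an expected 0.7 × 180 = 126, so the candidate offers 126, keeping 54.
Round 2 (the employer proposes): rejecting gives the candidate an expected 0.7 × 54 = 37.8; the employer offers that and keeps 142.2.
Round 1 (the candidate proposes): rejecting gives the employer an expected 0.7 × 142.2 = 99.54. The candidate offers 99.54 and keeps 180 − 99.54 = 80.46.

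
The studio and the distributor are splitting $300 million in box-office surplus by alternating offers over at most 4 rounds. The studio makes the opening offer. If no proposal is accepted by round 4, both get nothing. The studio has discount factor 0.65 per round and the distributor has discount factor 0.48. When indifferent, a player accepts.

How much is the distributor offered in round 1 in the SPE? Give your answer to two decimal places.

95.33

Solve by backward induction from round 4.
Round 4 (the distributor proposes): rejection yields 0 for the studio; the distributor offers 0 and keeps 300.
Round 3 (the studio proposes): the distributor can get 300 next round, worth 0.48 × 300 = 144 now, so the studio offers 144, keeping 156.
Round 2 (the distributor proposes): the studio can get 156 next round, worth 0.65 × 156 = 101.4 now; the distributor offers that and keeps 198.6.
Round 1 (the studio proposes): the distributor can get 198.6 next round, worth 0.48 × 198.6 = 95.328 now; the studio offers that and keeps 204.672.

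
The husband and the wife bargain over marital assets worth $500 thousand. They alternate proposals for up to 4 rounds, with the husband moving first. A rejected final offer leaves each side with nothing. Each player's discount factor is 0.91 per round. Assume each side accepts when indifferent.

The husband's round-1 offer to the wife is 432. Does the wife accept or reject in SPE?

Accept

Round 4 (the wife proposes): the husband will accept anything ≥ 0, so the wife offers 0 and keeps 500.
Round 3 (the husband proposes): the wife can get 500 next round, worth 0.91 × 500 = 455 now; the husband offers that and keeps 45.
Round 2 (the wife proposes): the husband can get 45 next round, worth 0.91 × 45 = 40.95 now; the wife offers that and keeps 459.05.
So by rejecting in round 1, the wife gets 459.05 next round, worth 0.91 × 459.05 = 417.7355 now.
Offer 432 ≥ 417.7355, so the wife accepts.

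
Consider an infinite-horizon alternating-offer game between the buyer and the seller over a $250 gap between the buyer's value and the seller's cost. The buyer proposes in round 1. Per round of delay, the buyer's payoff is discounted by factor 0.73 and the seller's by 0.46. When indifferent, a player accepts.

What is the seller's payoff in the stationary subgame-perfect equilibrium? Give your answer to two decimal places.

46.75

In a stationary SPE each proposer offers the other exactly their discounted continuation value.
If the buyer keeps x when proposing and the seller keeps y when proposing, then x = 250 − 0.46y and y = 250 − 0.73x.
Solving: x = 250(1 − 0.46) / (1 − 0.73·0.46) = 135 / 0.6642 ≈ 203.2520.
The seller gets 250 − 203.2520 ≈ 46.7480.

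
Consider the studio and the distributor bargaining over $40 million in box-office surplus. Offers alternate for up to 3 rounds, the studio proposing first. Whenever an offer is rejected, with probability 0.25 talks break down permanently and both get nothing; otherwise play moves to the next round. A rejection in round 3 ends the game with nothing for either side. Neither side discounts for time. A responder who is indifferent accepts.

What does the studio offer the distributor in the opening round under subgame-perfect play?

By backward induction:
Round 3 (the studio proposes): rejection yields 0 for the distributor; the studio offers 0 and keeps 40.
Round 2 (the distributor proposes): rejecting gives the studio an expected 0.75 × 40 = 30. The distributor offers 30 and keeps 40 − 30 = 10.
Round 1 (the studio proposes): rejecting gives the distributor an expected 0.75 × 10 = 7.5. The studio offers 7.5 and keeps 40 − 7.5 = 32.5.

7.5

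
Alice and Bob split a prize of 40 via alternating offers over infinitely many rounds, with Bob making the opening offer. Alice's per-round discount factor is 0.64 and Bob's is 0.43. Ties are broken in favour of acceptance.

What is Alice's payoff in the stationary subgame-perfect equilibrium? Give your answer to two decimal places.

20.13

When Bob proposes, Alice accepts any offer worth at least 0.64 times what Alice would get by proposing next round; and vice versa.
This gives x = 40 − 0.64y and y = 40 − 0.43x, where x and y are each side's share when it proposes.
Hence (1 − 0.64·0.43)x = 40(1 − 0.64), i.e. 0.7248·x = 14.4.
x ≈ 19.8675; Alice's share is 40 − x ≈ 20.1325.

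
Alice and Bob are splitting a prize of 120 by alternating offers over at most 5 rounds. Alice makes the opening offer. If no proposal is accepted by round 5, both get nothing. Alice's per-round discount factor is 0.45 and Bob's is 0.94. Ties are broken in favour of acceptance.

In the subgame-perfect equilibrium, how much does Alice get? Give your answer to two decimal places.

Round 5 (Alice proposes): Bob will accept anything ≥ 0, so Alice offers 0 and keeps 120.
Round 4 (Bob proposes): Alice can get 120 next round, worth 0.45 × 120 = 54 now. Bob offers 54 and keeps 120 − 54 = 66.
Round 3 (Alice proposes): Bob can get 66 next round, worth 0.94 × 66 = 62.04 now. Alice offers 62.04 and keeps 120 − 62.04 = 57.96.
Round 2 (Bob proposes): Alice can get 57.96 next round, worth 0.45 × 57.96 = 26.082 now. Bob offers 26.082 and keeps 120 − 26.082 = 93.918.
Round 1 (Alice proposes): Bob can get 93.918 next round, worth 0.94 × 93.918 = 88.28292 now. Alice offers 88.28292 and keeps 120 − 88.28292 = 31.71708.

31.72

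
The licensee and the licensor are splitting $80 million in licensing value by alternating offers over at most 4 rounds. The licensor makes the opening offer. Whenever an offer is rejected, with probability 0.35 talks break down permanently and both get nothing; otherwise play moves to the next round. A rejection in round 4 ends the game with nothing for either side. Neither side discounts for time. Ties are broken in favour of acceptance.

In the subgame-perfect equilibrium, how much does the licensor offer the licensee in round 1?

40.17

Round 4 (the licensee proposes): the licensor will accept anything ≥ 0, so the licensee offers 0 and keeps 80.
Round 3 (the licensor proposes): rejecting gives the licensee an expected 0.65 × 80 = 52. The licensor offers 52 and keeps 80 − 52 = 28.
Round 2 (the licensee proposes): rejecting gives the licensor an expected 0.65 × 28 = 18.2; the licensee offers that and keeps 61.8.
Round 1 (the licensor proposes): rejecting gives the licensee an expected 0.65 × 61.8 = 40.17, so the licensor offers 40.17, keeping 39.83.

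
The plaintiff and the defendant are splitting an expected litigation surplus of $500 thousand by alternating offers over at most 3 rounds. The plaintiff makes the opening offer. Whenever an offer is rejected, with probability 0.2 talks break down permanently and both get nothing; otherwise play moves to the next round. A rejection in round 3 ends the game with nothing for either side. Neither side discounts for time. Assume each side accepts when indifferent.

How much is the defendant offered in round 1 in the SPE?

80

Round 3 (the plaintiff proposes): the defendant will accept anything ≥ 0, so the plaintiff offers 0 and keeps 500.
Round 2 (the defendant proposes): rejecting gives the plaintiff an expected 0.8 × 500 = 400, so the defendant offers 400, keeping 100.
Round 1 (the plaintiff proposes): rejecting gives the defendant an expected 0.8 × 100 = 80. The plaintiff offers 80 and keeps 500 − 80 = 420.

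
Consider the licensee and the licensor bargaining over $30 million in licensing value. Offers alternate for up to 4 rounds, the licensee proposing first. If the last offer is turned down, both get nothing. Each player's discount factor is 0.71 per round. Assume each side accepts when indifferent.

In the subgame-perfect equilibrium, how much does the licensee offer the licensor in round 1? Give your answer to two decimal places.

Round 4 (the licensor proposes): the licensee will accept anything ≥ 0, so the licensor offers 0 and keeps 30.
Round 3 (the licensee proposes): the licensor can get 30 next round, worth 0.71 × 30 = 21.3 now. The licensee offers 21.3 and keeps 30 − 21.3 = 8.7.
Round 2 (the licensor proposes): the licensee can get 8.7 next round, worth 0.71 × 8.7 = 6.177 now, so the licensor offers 6.177, keeping 23.823.
Round 1 (the licensee proposes): the licensor can get 23.823 next round, worth 0.71 × 23.823 = 16.91433 now; the licensee offers that and keeps 13.08567.

16.91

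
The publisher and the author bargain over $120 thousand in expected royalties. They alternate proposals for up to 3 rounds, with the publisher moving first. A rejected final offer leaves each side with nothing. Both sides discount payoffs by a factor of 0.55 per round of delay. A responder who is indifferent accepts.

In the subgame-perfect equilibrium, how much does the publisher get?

Solve by backward induction from round 3.
Round 3 (the publisher proposes): rejection yields 0 for the author; the publisher offers 0 and keeps 120.
Round 2 (the author proposes): the publisher can get 120 next round, worth 0.55 × 120 = 66 now. The author offers 66 and keeps 120 − 66 = 54.
Round 1 (the publisher proposes): the author can get 54 next round, worth 0.55 × 54 = 29.7 now. The publisher offers 29.7 and keeps 120 − 29.7 = 90.3.

90.3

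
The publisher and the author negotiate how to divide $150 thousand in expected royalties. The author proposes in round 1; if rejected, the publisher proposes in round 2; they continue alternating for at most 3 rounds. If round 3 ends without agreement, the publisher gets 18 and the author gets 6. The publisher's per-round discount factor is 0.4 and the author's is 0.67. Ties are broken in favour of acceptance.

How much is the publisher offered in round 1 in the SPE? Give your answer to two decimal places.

24.62

Round 3 (the author proposes): the publisher gets 18 if talks fail, so the author offers 18 and keeps 132.
Round 2 (the publisher proposes): the author can get 132 next round, worth 0.67 × 132 = 88.44 now; the publisher offers that and keeps 61.56.
Round 1 (the author proposes): the publisher can get 61.56 next round, worth 0.4 × 61.56 = 24.624 now, so the author offers 24.624, keeping 125.376.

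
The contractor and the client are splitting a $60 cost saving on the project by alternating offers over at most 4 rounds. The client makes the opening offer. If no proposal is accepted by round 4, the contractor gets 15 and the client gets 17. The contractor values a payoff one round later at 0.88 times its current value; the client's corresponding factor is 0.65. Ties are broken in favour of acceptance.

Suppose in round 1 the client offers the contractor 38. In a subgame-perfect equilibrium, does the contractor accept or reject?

Reject

Round 4 (the contractor proposes): the client gets 17 if talks fail, so the contractor offers 17 and keeps 43.
Round 3 (the client proposes): the contractor can get 43 next round, worth 0.88 × 43 = 37.84 now. The client offers 37.84 and keeps 60 − 37.84 = 22.16.
Round 2 (the contractor proposes): the client can get 22.16 next round, worth 0.65 × 22.16 = 14.404 now; the contractor offers that and keeps 45.596.
So by rejecting in round 1, the contractor gets 45.596 next round, worth 0.88 × 45.596 = 40.12448 now.
Offer 38 < 40.12448, so the contractor rejects.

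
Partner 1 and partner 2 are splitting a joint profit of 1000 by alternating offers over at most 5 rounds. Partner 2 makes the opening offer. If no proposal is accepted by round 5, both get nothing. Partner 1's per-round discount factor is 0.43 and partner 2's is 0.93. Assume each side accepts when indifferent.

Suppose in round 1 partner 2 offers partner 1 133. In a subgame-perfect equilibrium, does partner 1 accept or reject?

Accept

Round 5 (partner 2 proposes): rejection yields 0 for partner 1; partner 2 offers 0 and keeps 1000.
Round 4 (partner 1 proposes): partner 2 can get 1000 next round, worth 0.93 × 1000 = 930 now; partner 1 offers that and keeps 70.
Round 3 (partner 2 proposes): partner 1 can get 70 next round, worth 0.43 × 70 = 30.1 now, so partner 2 offers 30.1, keeping 969.9.
Round 2 (partner 1 proposes): partner 2 can get 969.9 next round, worth 0.93 × 969.9 = 902.007 now, so partner 1 offers 902.007, keeping 97.993.
So by rejecting in round 1, partner 1 gets 97.993 next round, worth 0.43 × 97.993 = 42.13699 now.
Offer 133 ≥ 42.13699, so partner 1 accepts.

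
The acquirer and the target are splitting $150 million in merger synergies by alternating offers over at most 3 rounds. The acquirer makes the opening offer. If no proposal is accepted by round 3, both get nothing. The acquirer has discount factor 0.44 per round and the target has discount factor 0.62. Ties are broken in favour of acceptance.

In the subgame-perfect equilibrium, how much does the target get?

Work backward from the last round.
Round 3 (the acquirer proposes): the target will accept anything ≥ 0, so the acquirer offers 0 and keeps 150.
Round 2 (the target proposes): the acquirer can get 150 next round, worth 0.44 × 150 = 66 now; the target offers that and keeps 84.
Round 1 (the acquirer proposes): the target can get 84 next round, worth 0.62 × 84 = 52.08 now. The acquirer offers 52.08 and keeps 150 − 52.08 = 97.92.

52.08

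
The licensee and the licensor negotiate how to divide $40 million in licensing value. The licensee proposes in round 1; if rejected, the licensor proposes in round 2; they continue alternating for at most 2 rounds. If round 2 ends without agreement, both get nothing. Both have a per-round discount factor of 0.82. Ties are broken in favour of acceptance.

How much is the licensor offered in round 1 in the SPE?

Round 2 (the licensor proposes): the licensee will accept anything ≥ 0, so the licensor offers 0 and keeps 40.
Round 1 (the licensee proposes): the licensor can get 40 next round, worth 0.82 × 40 = 32.8 now, so the licensee offers 32.8, keeping 7.2.

32.8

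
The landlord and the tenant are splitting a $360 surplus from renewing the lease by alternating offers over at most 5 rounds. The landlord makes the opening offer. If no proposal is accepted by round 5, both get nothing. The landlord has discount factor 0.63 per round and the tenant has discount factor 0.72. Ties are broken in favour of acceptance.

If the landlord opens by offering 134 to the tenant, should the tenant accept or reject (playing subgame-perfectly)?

Work out the tenant's continuation value if the offer is rejected.
Round 5 (the landlord proposes): the tenant will accept anything ≥ 0, so the landlord offers 0 and keeps 360.
Round 4 (the tenant proposes): the landlord can get 360 next round, worth 0.63 × 360 = 226.8 now. The tenant offers 226.8 and keeps 360 − 226.8 = 133.2.
Round 3 (the landlord proposes): the tenant can get 133.2 next round, worth 0.72 × 133.2 = 95.904 now, so the landlord offers 95.904, keeping 264.096.
Round 2 (the tenant proposes): the landlord can get 264.096 next round, worth 0.63 × 264.096 = 166.38048 now, so the tenant offers 166.38048, keeping 193.61952.
So by rejecting in round 1, the tenant gets 193.61952 next round, worth 0.72 × 193.61952 = 139.4060544 now.
Offer 134 < 139.4060544, so the tenant rejects.

Reject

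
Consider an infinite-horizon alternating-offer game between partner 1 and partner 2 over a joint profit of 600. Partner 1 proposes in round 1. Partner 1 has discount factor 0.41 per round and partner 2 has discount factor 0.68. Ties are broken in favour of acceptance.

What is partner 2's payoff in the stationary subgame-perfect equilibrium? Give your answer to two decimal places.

333.78

When partner 1 proposes, partner 2 accepts any offer worth at least 0.68 times what partner 2 would get by proposing next round; and vice versa.
This gives x = 600 − 0.68y and y = 600 − 0.41x, where x and y are each side's share when it proposes.
Hence (1 − 0.68·0.41)x = 600(1 − 0.68), i.e. 0.7212·x = 192.
x ≈ 266.2230; partner 2's share is 600 − x ≈ 333.7770.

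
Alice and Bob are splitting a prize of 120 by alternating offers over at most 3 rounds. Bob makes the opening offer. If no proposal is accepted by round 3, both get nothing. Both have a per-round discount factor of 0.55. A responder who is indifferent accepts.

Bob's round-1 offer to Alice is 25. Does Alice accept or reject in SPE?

Reject

Work out Alice's continuation value if the offer is rejected.
Round 3 (Bob proposes): rejection yields 0 for Alice; Bob offers 0 and keeps 120.
Round 2 (Alice proposes): Bob can get 120 next round, worth 0.55 × 120 = 66 now, so Alice offers 66, keeping 54.
So by rejecting in round 1, Alice gets 54 next round, worth 0.55 × 54 = 29.7 now.
Offer 25 < 29.7, so Alice rejects.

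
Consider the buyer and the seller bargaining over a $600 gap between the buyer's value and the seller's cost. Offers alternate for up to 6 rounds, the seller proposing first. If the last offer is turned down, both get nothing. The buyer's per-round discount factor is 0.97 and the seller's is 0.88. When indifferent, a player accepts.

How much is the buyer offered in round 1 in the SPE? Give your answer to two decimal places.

553.52

Round 6 (the buyer proposes): rejection yields 0 for the seller; the buyer offers 0 and keeps 600.
Round 5 (the seller proposes): the buyer can get 600 next round, worth 0.97 × 600 = 582 now, so the seller offers 582, keeping 18.
Round 4 (the buyer proposes): the seller can get 18 next round, worth 0.88 × 18 = 15.84 now. The buyer offers 15.84 and keeps 600 − 15.84 = 584.16.
Round 3 (the seller proposes): the buyer can get 584.16 next round, worth 0.97 × 584.16 = 566.6352 now. The seller offers 566.6352 and keeps 600 − 566.6352 = 33.3648.
Round 2 (the buyer proposes): the seller can get 33.3648 next round, worth 0.88 × 33.3648 = 29.361024 now, so the buyer offers 29.361024, keeping 570.638976.
Round 1 (the seller proposes): the buyer can get 570.638976 next round, worth 0.97 × 570.638976 = 553.51980672 now; the seller offers that and keeps 46.48019328.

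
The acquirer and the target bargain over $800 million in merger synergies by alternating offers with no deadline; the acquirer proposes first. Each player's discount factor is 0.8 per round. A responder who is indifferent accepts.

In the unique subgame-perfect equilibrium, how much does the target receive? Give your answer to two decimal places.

Let x be the acquirer's share when the acquirer proposes and y be the target's share when the target proposes.
The target accepts iff offered ≥ 0.8·y, so x = 800 − 0.8y. Symmetrically y = 800 − 0.8x.
Substituting: x = 800 − 0.8(800 − 0.8x), giving x(1 − 0.8·0.8) = 800(1 − 0.8).
So x = 800 × 0.2 / 0.36 ≈ 444.4444, and the target receives 800 − x ≈ 355.5556.

355.56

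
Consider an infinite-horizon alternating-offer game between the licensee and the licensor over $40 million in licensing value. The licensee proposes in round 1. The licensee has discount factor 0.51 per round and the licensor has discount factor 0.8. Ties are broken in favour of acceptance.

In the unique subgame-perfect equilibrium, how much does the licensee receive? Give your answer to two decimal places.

13.51

Let x be the licensee's share when the licensee proposes and y be the licensor's share when the licensor proposes.
The licensor accepts iff offered ≥ 0.8·y, so x = 40 − 0.8y. Symmetrically y = 40 − 0.51x.
Substituting: x = 40 − 0.8(40 − 0.51x), giving x(1 − 0.51·0.8) = 40(1 − 0.8).
So x = 40 × 0.2 / 0.592 ≈ 13.5135, and the licensor receives 40 − x ≈ 26.4865.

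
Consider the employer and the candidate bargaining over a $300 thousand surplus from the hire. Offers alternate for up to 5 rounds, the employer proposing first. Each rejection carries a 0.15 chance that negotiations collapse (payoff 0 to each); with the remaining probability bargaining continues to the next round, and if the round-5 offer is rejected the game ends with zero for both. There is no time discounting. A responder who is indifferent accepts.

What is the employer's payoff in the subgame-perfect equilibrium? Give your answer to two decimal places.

Round 5 (the employer proposes): the candidate will accept anything ≥ 0, so the employer offers 0 and keeps 300.
Round 4 (the candidate proposes): rejecting gives the employer an expected 0.85 × 300 = 255. The candidate offers 255 and keeps 300 − 255 = 45.
Round 3 (the employer proposes): rejecting gives the candidate an expected 0.85 × 45 = 38.25. The employer offers 38.25 and keeps 300 − 38.25 = 261.75.
Round 2 (the candidate proposes): rejecting gives the employer an expected 0.85 × 261.75 = 222.4875; the candidate offers that and keeps 77.5125.
Round 1 (the employer proposes): rejecting gives the candidate an expected 0.85 × 77.5125 = 65.885625; the employer offers that and keeps 234.114375.

234.11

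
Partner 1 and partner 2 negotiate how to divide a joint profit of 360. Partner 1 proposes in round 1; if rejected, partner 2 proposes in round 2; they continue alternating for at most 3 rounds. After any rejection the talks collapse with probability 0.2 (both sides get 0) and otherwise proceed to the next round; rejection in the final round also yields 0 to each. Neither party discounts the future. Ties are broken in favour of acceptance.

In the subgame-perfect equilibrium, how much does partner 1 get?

Round 3 (partner 1 proposes): partner 2 will accept anything ≥ 0, so partner 1 offers 0 and keeps 360.
Round 2 (partner 2 proposes): rejecting gives partner 1 an expected 0.8 × 360 = 288, so partner 2 offers 288, keeping 72.
Round 1 (partner 1 proposes): rejecting gives partner 2 an expected 0.8 × 72 = 57.6; partner 1 offers that and keeps 302.4.

302.4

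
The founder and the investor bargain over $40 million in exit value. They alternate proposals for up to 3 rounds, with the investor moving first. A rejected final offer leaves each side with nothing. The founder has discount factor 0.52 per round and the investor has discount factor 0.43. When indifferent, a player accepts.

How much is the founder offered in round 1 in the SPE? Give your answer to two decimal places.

Solve by backward induction from round 3.
Round 3 (the investor proposes): the founder will accept anything ≥ 0, so the investor offers 0 and keeps 40.
Round 2 (the founder proposes): the investor can get 40 next round, worth 0.43 × 40 = 17.2 now, so the founder offers 17.2, keeping 22.8.
Round 1 (the investor proposes): the founder can get 22.8 next round, worth 0.52 × 22.8 = 11.856 now. The investor offers 11.856 and keeps 40 − 11.856 = 28.144.

11.86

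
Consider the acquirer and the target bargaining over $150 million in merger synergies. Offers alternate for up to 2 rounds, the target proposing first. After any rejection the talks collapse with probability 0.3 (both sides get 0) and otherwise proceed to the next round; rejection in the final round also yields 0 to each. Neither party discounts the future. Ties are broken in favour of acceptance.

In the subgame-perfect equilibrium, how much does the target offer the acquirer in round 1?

Round 2 (the acquirer proposes): rejection yields 0 for the target; the acquirer offers 0 and keeps 150.
Round 1 (the target proposes): rejecting gives the acquirer an expected 0.7 × 150 = 105, so the target offers 105, keeping 45.

105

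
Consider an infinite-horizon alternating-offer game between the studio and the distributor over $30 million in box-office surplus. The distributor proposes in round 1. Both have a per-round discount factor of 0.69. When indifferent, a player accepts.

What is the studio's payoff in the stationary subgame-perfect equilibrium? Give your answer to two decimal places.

12.25

When the distributor proposes, the studio accepts any offer worth at least 0.69 times what the studio would get by proposing next round; and vice versa.
This gives x = 30 − 0.69y and y = 30 − 0.69x, where x and y are each side's share when it proposes.
Hence (1 − 0.69·0.69)x = 30(1 − 0.69), i.e. 0.5239·x = 9.3.
x ≈ 17.7515; the studio's share is 30 − x ≈ 12.2485.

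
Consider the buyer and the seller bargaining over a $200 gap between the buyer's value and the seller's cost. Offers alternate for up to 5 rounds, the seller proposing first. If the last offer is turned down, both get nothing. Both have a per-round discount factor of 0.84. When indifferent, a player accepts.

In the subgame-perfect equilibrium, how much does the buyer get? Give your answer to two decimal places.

45.85

Round 5 (the seller proposes): the buyer will accept anything ≥ 0, so the seller offers 0 and keeps 200.
Round 4 (the buyer proposes): the seller can get 200 next round, worth 0.84 × 200 = 168 now. The buyer offers 168 and keeps 200 − 168 = 32.
Round 3 (the seller proposes): the buyer can get 32 next round, worth 0.84 × 32 = 26.88 now. The seller offers 26.88 and keeps 200 − 26.88 = 173.12.
Round 2 (the buyer proposes): the seller can get 173.12 next round, worth 0.84 × 173.12 = 145.4208 now, so the buyer offers 145.4208, keeping 54.5792.
Round 1 (the seller proposes): the buyer can get 54.5792 next round, worth 0.84 × 54.5792 = 45.846528 now, so the seller offers 45.846528, keeping 154.153472.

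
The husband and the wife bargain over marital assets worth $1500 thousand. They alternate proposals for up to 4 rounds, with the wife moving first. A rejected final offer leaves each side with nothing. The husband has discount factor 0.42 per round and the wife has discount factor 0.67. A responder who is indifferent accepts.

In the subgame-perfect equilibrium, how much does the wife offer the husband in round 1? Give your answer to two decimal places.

385.18

By backward induction:
Round 4 (the husband proposes): rejection yields 0 for the wife; the husband offers 0 and keeps 1500.
Round 3 (the wife proposes): the husband can get 1500 next round, worth 0.42 × 1500 = 630 now; the wife offers that and keeps 870.
Round 2 (the husband proposes): the wife can get 870 next round, worth 0.67 × 870 = 582.9 now; the husband offers that and keeps 917.1.
Round 1 (the wife proposes): the husband can get 917.1 next round, worth 0.42 × 917.1 = 385.182 now. The wife offers 385.182 and keeps 1500 − 385.182 = 1114.818.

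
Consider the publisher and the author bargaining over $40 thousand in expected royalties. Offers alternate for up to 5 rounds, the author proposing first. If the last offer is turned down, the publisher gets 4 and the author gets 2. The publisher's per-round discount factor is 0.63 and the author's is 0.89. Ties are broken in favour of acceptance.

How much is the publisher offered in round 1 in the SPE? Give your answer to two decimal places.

Solve by backward induction from round 5.
Round 5 (the author proposes): the publisher gets 4 if talks fail, so the author offers 4 and keeps 36.
Round 4 (the publisher proposes): the author can get 36 next round, worth 0.89 × 36 = 32.04 now; the publisher offers that and keeps 7.96.
Round 3 (the author proposes): the publisher can get 7.96 next round, worth 0.63 × 7.96 = 5.0148 now, so the author offers 5.0148, keeping 34.9852.
Round 2 (the publisher proposes): the author can get 34.9852 next round, worth 0.89 × 34.9852 = 31.136828 now. The publisher offers 31.136828 and keeps 40 − 31.136828 = 8.863172.
Round 1 (the author proposes): the publisher can get 8.863172 next round, worth 0.63 × 8.863172 = 5.58379836 now. The author offers 5.58379836 and keeps 40 − 5.58379836 = 34.41620164.

5.58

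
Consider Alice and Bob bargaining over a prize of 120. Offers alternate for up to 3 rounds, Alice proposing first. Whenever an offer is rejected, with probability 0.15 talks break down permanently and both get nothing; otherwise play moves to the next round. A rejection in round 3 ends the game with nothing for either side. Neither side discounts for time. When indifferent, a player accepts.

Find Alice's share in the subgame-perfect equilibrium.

104.7

Round 3 (Alice proposes): Bob will accept anything ≥ 0, so Alice offers 0 and keeps 120.
Round 2 (Bob proposes): rejecting gives Alice an expected 0.85 × 120 = 102; Bob offers that and keeps 18.
Round 1 (Alice proposes): rejecting gives Bob an expected 0.85 × 18 = 15.3, so Alice offers 15.3, keeping 104.7.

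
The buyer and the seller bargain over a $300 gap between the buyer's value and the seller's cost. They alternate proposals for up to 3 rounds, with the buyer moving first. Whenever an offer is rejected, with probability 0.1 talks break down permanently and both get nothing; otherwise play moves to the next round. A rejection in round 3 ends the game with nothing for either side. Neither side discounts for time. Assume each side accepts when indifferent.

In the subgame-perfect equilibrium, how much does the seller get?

27

By backward induction:
Round 3 (the buyer proposes): rejection yields 0 for the seller; the buyer offers 0 and keeps 300.
Round 2 (the seller proposes): rejecting gives the buyer an expected 0.9 × 300 = 270; the seller offers that and keeps 30.
Round 1 (the buyer proposes): rejecting gives the seller an expected 0.9 × 30 = 27; the buyer offers that and keeps 273.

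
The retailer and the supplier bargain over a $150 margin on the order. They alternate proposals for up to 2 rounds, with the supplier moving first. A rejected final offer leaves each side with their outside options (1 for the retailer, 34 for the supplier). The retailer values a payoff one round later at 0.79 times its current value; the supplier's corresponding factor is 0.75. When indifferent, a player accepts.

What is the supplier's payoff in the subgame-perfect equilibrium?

Round 2 (the retailer proposes): the supplier gets 34 if talks fail, so the retailer offers 34 and keeps 116.
Round 1 (the supplier proposes): the retailer can get 116 next round, worth 0.79 × 116 = 91.64 now, so the supplier offers 91.64, keeping 58.36.

58.36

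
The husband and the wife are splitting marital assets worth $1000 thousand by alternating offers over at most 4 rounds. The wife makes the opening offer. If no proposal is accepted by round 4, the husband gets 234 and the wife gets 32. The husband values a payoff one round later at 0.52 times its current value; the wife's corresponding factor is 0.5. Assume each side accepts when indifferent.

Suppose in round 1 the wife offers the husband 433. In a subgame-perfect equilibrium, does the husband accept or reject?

Round 4 (the husband proposes): the wife gets 32 if talks fail, so the husband offers 32 and keeps 968.
Round 3 (the wife proposes): the husband can get 968 next round, worth 0.52 × 968 = 503.36 now. The wife offers 503.36 and keeps 1000 − 503.36 = 496.64.
Round 2 (the husband proposes): the wife can get 496.64 next round, worth 0.5 × 496.64 = 248.32 now; the husband offers that and keeps 751.68.
So by rejecting in round 1, the husband gets 751.68 next round, worth 0.52 × 751.68 = 390.8736 now.
Offer 433 ≥ 390.8736, so the husband accepts.

Accept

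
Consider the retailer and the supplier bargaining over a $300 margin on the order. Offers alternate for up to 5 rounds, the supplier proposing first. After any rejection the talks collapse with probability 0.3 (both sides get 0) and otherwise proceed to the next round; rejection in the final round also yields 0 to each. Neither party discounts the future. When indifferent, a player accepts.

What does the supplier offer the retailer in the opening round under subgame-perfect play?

93.87

Round 5 (the supplier proposes): rejection yields 0 for the retailer; the supplier offers 0 and keeps 300.
Round 4 (the retailer proposes): rejecting gives the supplier an expected 0.7 × 300 = 210, so the retailer offers 210, keeping 90.
Round 3 (the supplier proposes): rejecting gives the retailer an expected 0.7 × 90 = 63, so the supplier offers 63, keeping 237.
Round 2 (the retailer proposes): rejecting gives the supplier an expected 0.7 × 237 = 165.9; the retailer offers that and keeps 134.1.
Round 1 (the supplier proposes): rejecting gives the retailer an expected 0.7 × 134.1 = 93.87; the supplier offers that and keeps 206.13.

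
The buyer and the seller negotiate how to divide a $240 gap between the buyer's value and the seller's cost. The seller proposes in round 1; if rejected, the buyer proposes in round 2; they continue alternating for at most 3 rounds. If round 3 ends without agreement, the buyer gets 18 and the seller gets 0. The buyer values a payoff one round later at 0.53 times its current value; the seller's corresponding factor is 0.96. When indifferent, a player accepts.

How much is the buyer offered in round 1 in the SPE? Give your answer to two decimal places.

By backward induction:
Round 3 (the seller proposes): the buyer gets 18 if talks fail, so the seller offers 18 and keeps 222.
Round 2 (the buyer proposes): the seller can get 222 next round, worth 0.96 × 222 = 213.12 now; the buyer offers that and keeps 26.88.
Round 1 (the seller proposes): the buyer can get 26.88 next round, worth 0.53 × 26.88 = 14.2464 now; the seller offers that and keeps 225.7536.

14.25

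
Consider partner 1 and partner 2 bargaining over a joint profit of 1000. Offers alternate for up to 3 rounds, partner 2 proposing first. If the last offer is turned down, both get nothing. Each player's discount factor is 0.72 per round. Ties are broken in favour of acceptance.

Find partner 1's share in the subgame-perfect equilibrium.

201.6

Work backward from the last round.
Round 3 (partner 2 proposes): partner 1 will accept anything ≥ 0, so partner 2 offers 0 and keeps 1000.
Round 2 (partner 1 proposes): partner 2 can get 1000 next round, worth 0.72 × 1000 = 720 now. Partner 1 offers 720 and keeps 1000 − 720 = 280.
Round 1 (partner 2 proposes): partner 1 can get 280 next round, worth 0.72 × 280 = 201.6 now; partner 2 offers that and keeps 798.4.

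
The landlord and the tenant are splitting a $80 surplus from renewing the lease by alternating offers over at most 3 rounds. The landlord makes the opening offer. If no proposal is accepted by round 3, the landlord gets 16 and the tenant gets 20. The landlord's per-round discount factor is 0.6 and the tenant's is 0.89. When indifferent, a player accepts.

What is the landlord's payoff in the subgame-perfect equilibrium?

Work backward from the last round.
Round 3 (the landlord proposes): the tenant gets 20 if talks fail, so the landlord offers 20 and keeps 60.
Round 2 (the tenant proposes): the landlord can get 60 next round, worth 0.6 × 60 = 36 now, so the tenant offers 36, keeping 44.
Round 1 (the landlord proposes): the tenant can get 44 next round, worth 0.89 × 44 = 39.16 now; the landlord offers that and keeps 40.84.

40.84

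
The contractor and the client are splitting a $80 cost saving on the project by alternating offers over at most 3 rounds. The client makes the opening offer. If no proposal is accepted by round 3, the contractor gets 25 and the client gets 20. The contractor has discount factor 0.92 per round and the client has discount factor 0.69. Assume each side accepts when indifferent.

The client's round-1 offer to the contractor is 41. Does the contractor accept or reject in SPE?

Round 3 (the client proposes): the contractor gets 25 if talks fail, so the client offers 25 and keeps 55.
Round 2 (the contractor proposes): the client can get 55 next round, worth 0.69 × 55 = 37.95 now. The contractor offers 37.95 and keeps 80 − 37.95 = 42.05.
So by rejecting in round 1, the contractor gets 42.05 next round, worth 0.92 × 42.05 = 38.686 now.
Offer 41 ≥ 38.686, so the contractor accepts.

Accept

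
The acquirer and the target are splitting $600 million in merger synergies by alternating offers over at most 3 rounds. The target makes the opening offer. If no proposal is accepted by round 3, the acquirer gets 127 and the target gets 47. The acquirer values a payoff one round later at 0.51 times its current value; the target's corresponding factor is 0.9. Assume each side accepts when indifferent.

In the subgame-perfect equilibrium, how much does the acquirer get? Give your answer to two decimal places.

88.89

Solve by backward induction from round 3.
Round 3 (the target proposes): the acquirer gets 127 if talks fail, so the target offers 127 and keeps 473.
Round 2 (the acquirer proposes): the target can get 473 next round, worth 0.9 × 473 = 425.7 now; the acquirer offers that and keeps 174.3.
Round 1 (the target proposes): the acquirer can get 174.3 next round, worth 0.51 × 174.3 = 88.893 now. The target offers 88.893 and keeps 600 − 88.893 = 511.107.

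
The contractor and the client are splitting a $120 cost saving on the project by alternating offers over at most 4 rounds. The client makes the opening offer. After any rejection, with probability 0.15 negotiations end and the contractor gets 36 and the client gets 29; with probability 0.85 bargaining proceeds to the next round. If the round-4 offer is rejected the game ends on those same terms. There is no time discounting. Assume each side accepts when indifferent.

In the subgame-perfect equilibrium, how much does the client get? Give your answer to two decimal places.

43.21

By backward induction:
Round 4 (the contractor proposes): the client gets 29 if talks fail, so the contractor offers 29 and keeps 91.
Round 3 (the client proposes): rejecting gives the contractor an expected 0.85 × 91 + 0.15 × 36 = 82.75; the client offers that and keeps 37.25.
Round 2 (the contractor proposes): rejecting gives the client an expected 0.85 × 37.25 + 0.15 × 29 = 36.0125, so the contractor offers 36.0125, keeping 83.9875.
Round 1 (the client proposes): rejecting gives the contractor an expected 0.85 × 83.9875 + 0.15 × 36 = 76.789375, so the client offers 76.789375, keeping 43.210625.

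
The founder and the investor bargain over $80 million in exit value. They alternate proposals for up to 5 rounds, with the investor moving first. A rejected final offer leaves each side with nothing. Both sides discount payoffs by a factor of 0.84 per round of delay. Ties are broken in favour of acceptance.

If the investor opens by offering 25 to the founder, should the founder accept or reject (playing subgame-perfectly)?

Accept

Round 5 (the investor proposes): rejection yields 0 for the founder; the investor offers 0 and keeps 80.
Round 4 (the founder proposes): the investor can get 80 next round, worth 0.84 × 80 = 67.2 now. The founder offers 67.2 and keeps 80 − 67.2 = 12.8.
Round 3 (the investor proposes): the founder can get 12.8 next round, worth 0.84 × 12.8 = 10.752 now. The investor offers 10.752 and keeps 80 − 10.752 = 69.248.
Round 2 (the founder proposes): the investor can get 69.248 next round, worth 0.84 × 69.248 = 58.16832 now; the founder offers that and keeps 21.83168.
So by rejecting in round 1, the founder gets 21.83168 next round, worth 0.84 × 21.83168 = 18.3386112 now.
Offer 25 ≥ 18.3386112, so the founder accepts.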